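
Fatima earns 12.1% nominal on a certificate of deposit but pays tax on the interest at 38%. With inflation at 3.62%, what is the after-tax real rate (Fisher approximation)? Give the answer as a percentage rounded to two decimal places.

3.88%

After-tax nominal return = 12.1% × (1 − 0.38) = 7.5020%.
r ≈ 7.5020% − 3.62% → 3.88%.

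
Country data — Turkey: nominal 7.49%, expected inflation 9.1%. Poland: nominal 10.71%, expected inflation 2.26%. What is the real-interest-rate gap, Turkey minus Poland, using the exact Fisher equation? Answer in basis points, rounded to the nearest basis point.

-974 basis points

Turkey: (1 + 0.0749)/(1 + 0.0910) − 1 = -1.4757%
Poland: (1 + 0.1071)/(1 + 0.0226) − 1 = 8.2633%
Differential = -1.4757% − 8.2633% = -9.7390% → -974 basis points.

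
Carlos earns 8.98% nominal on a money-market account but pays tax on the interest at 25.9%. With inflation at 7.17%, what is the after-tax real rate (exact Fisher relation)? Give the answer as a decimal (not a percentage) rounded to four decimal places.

-0.0048

After-tax nominal return = 8.98% × (1 − 0.259) = 6.65418%.
1 + r = 1.0665418 / 1.07170 = 0.995187
After-tax real rate = 0.995187 − 1 → -0.0048.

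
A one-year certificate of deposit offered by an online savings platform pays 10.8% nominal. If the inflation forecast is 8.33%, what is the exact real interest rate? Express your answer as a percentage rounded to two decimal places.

By the Fisher relation, 1 + r = (1 + i)/(1 + π).
1 + r = 1.10800 / 1.08330 = 1.022801
r = 1.022801 − 1 = 2.2801%, i.e. 2.28%.

2.28%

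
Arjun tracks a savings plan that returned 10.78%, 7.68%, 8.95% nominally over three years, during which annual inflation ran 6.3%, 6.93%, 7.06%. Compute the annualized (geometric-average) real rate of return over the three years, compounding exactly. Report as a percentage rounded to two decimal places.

Compound the nominal returns: 1.1078 × 1.0768 × 1.0895 = 1.29964171.
Compound inflation: 1.0630 × 1.0693 × 1.0706 = 1.21691451.
Deflate: 1.29964171 / 1.21691451 = 1.06798111.
Annualized real rate = 1.06798111^(1/3) − 1 = 2.2165% → 2.22%.

2.22%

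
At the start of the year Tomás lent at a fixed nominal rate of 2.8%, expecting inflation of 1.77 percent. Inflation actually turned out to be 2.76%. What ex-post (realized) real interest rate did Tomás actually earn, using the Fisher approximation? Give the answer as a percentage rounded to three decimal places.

Ex-post: 2.8% − 2.76% = 0.040%
So the realized real rate is 0.040%.

0.040%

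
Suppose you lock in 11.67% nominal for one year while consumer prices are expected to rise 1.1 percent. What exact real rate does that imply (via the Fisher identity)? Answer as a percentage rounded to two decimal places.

By the Fisher identity, 1 + r = (1 + i)/(1 + π).
1 + r = 1.11670 / 1.01100 = 1.10454995
r = 1.10454995 − 1 = 10.454995%, i.e. 10.45%.

10.45%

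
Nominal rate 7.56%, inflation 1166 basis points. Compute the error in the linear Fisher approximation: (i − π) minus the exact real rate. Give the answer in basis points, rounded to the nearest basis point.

-43 basis points

Approximate: r ≈ 7.560% − 11.660% = -4.1000%
Exact: (1 + 0.0756)/(1 + 0.1166) − 1 = -3.6719%
Error = -4.1000% − (-3.6719%) = -0.4281% → -43 basis points.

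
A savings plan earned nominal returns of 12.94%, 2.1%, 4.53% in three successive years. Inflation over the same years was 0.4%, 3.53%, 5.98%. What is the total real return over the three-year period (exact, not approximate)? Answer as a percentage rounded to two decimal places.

9.42%

Compound the nominal returns: 1.1294 × 1.0210 × 1.0453 = 1.205354.
Compound inflation: 1.0040 × 1.0353 × 1.0598 = 1.101600.
Deflate: 1.205354 / 1.101600 = 1.094185.
Total real return = 1.094185 − 1 → 9.42%.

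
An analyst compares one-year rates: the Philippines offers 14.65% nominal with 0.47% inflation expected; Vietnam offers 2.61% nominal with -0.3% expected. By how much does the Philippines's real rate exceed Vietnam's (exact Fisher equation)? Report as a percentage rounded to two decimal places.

11.19%

The Philippines: (1 + 0.1465)/(1 + 0.0047) − 1 = 14.1137%
Vietnam: (1 + 0.0261)/(1 − 0.0030) − 1 = 2.9188%
Differential = 14.1137% − 2.9188% = 11.1949% → 11.19%.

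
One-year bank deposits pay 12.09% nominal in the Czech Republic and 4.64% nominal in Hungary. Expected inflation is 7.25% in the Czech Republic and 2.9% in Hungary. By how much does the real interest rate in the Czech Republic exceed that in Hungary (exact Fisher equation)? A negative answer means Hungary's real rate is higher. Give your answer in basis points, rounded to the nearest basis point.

282 basis points

The Czech Republic: (1 + 0.1209)/(1 + 0.0725) − 1 = 4.5128%
Hungary: (1 + 0.0464)/(1 + 0.0290) − 1 = 1.6910%
Differential = 4.5128% − 1.6910% = 2.8219% → 282 basis points.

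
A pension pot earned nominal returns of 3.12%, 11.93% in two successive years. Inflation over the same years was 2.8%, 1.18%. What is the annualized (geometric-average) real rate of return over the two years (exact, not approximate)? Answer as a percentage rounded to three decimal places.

5.342%

Nominal growth factor = 1.0312 × 1.1193 = 1.15422216
Price-level growth factor = 1.0280 × 1.0118 = 1.04013040
Real growth factor = 1.15422216 / 1.04013040 = 1.10968986
Annualized real rate = 1.10968986^(1/2) − 1 = 5.3418% → 5.342%.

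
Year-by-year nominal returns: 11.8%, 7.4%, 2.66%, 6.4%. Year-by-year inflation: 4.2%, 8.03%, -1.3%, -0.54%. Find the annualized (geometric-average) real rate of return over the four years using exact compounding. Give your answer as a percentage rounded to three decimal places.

Compound the nominal returns: 1.1180 × 1.0740 × 1.0266 × 1.0640 = 1.311562445.
Compound inflation: 1.0420 × 1.0803 × 0.9870 × 0.9946 = 1.105039246.
Deflate: 1.311562445 / 1.105039246 = 1.186892185.
Annualized real rate = 1.186892185^(1/4) − 1 = 4.37652% → 4.377%.

4.377%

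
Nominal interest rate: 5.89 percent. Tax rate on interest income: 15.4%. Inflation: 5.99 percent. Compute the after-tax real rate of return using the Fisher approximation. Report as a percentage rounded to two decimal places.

-1.01%

After-tax nominal return = 5.89% × (1 − 0.154) = 4.98294%.
r ≈ 4.98294% − 5.99% → -1.01%.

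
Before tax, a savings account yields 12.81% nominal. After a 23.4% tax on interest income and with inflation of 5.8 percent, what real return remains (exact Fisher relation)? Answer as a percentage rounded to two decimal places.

After-tax nominal return = 12.81% × (1 − 0.234) = 9.81246%.
1 + r = 1.0981246 / 1.05800 = 1.037925
After-tax real rate = 1.037925 − 1 → 3.79%.

3.79%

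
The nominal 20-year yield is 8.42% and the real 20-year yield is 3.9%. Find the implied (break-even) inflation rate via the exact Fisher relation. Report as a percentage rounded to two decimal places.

(1 + π) = (1 + i)/(1 + r) = 1.08420 / 1.03900 = 1.043503
Break-even inflation = 1.043503 − 1 → 4.35%.

4.35%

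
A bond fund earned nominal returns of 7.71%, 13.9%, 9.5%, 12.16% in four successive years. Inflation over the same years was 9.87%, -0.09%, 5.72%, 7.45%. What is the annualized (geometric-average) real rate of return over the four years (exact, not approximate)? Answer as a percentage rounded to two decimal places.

4.84%

Nominal growth factor = 1.0771 × 1.1390 × 1.0950 × 1.1216 = 1.50671763
Price-level growth factor = 1.0987 × 0.9991 × 1.0572 × 1.0745 = 1.24695752
Real growth factor = 1.50671763 / 1.24695752 = 1.20831513
Annualized real rate = 1.20831513^(1/4) − 1 = 4.8444% → 4.84%.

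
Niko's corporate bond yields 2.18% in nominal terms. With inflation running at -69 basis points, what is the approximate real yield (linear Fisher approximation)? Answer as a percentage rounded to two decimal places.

r ≈ i − π = 2.18% − (-0.69%) = 2.87%.

2.87%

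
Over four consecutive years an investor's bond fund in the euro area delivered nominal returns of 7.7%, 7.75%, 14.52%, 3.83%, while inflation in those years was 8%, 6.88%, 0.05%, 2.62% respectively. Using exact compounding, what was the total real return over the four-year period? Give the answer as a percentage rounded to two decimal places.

16.43%

Nominal growth factor = 1.0770 × 1.0775 × 1.1452 × 1.0383 = 1.379867
Price-level growth factor = 1.0800 × 1.0688 × 1.0005 × 1.0262 = 1.185139
Real growth factor = 1.379867 / 1.185139 = 1.164308
Total real return = 1.164308 − 1 → 16.43%.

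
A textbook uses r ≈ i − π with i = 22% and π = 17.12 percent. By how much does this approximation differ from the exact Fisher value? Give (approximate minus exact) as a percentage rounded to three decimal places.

0.713%

Approximate: r ≈ 22.000% − 17.120% = 4.8800%
Exact: (1 + 0.2200)/(1 + 0.1712) − 1 = 4.1667%
Error = 4.8800% − 4.1667% = 0.7133% → 0.713%.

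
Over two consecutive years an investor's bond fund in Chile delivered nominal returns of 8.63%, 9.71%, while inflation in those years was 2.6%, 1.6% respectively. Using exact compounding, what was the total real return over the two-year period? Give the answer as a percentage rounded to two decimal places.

14.33%

Nominal growth factor = 1.0863 × 1.0971 = 1.191780
Price-level growth factor = 1.0260 × 1.0160 = 1.042416
Real growth factor = 1.191780 / 1.042416 = 1.143286
Total real return = 1.143286 − 1 → 14.33%.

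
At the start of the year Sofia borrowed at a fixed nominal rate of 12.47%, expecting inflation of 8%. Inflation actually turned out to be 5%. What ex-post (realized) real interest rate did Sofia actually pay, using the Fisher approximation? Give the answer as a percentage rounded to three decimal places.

Ex-post: 12.47% − 5% = 7.470%
So the realized real rate is 7.470%.

7.470%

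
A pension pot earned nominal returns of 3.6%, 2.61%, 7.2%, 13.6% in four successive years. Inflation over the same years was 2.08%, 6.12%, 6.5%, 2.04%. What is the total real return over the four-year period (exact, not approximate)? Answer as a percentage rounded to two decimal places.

9.97%

Compound the nominal returns: 1.0360 × 1.0261 × 1.0720 × 1.1360 = 1.294561.
Compound inflation: 1.0208 × 1.0612 × 1.0650 × 1.0204 = 1.177221.
Deflate: 1.294561 / 1.177221 = 1.099676.
Total real return = 1.099676 − 1 → 9.97%.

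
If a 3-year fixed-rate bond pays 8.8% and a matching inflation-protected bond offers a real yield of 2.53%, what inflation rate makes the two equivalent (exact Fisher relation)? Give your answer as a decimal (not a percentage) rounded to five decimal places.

(1 + π) = (1 + i)/(1 + r) = 1.08800 / 1.02530 = 1.061153
Break-even inflation = 1.061153 − 1 → 0.06115.

0.06115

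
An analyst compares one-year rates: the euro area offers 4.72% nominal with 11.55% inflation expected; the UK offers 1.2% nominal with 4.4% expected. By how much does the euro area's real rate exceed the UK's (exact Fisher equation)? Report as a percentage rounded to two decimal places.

-3.06%

The euro area: (1 + 0.0472)/(1 + 0.1155) − 1 = -6.1228%
The UK: (1 + 0.0120)/(1 + 0.0440) − 1 = -3.0651%
Differential = -6.1228% − (-3.0651%) = -3.0577% → -3.06%.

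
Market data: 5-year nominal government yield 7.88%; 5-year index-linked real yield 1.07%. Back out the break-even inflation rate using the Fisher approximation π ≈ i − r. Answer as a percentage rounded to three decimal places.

π ≈ i − r = 7.88% − 1.07% → 6.810%.

6.810%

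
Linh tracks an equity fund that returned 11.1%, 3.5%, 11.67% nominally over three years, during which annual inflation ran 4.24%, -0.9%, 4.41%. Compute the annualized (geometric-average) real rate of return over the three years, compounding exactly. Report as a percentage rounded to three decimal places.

5.986%

Compound the nominal returns: 1.1110 × 1.0350 × 1.1167 = 1.28407658.
Compound inflation: 1.0424 × 0.9910 × 1.0441 = 1.07857451.
Deflate: 1.28407658 / 1.07857451 = 1.19053117.
Annualized real rate = 1.19053117^(1/3) − 1 = 5.9856% → 5.986%.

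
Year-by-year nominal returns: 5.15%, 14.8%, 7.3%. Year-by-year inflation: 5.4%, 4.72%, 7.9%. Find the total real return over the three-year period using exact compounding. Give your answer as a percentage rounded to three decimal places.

Compound the nominal returns: 1.0515 × 1.1480 × 1.0730 = 1.29524191.
Compound inflation: 1.0540 × 1.0472 × 1.0790 = 1.19094496.
Deflate: 1.29524191 / 1.19094496 = 1.08757495.
Total real return = 1.08757495 − 1 → 8.757%.

8.757%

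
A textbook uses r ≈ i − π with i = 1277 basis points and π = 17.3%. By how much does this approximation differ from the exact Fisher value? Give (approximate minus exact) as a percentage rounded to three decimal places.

-0.668%

Approximate: r ≈ 12.770% − 17.300% = -4.5300%
Exact: (1 + 0.1277)/(1 + 0.1730) − 1 = -3.8619%
Error = -4.5300% − (-3.8619%) = -0.6681% → -0.668%.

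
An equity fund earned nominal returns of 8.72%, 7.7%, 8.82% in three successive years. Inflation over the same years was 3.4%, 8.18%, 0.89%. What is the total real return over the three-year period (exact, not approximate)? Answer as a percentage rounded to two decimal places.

12.91%

Nominal growth factor = 1.0872 × 1.0770 × 1.0882 = 1.274189
Price-level growth factor = 1.0340 × 1.0818 × 1.0089 = 1.128537
Real growth factor = 1.274189 / 1.128537 = 1.129063
Total real return = 1.129063 − 1 → 12.91%.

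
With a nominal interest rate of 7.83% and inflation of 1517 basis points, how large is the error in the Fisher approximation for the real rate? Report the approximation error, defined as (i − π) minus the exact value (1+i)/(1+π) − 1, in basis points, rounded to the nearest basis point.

Approximate: r ≈ 7.830% − 15.170% = -7.3400%
Exact: (1 + 0.0783)/(1 + 0.1517) − 1 = -6.3732%
Error = -7.3400% − (-6.3732%) = -0.9668% → -97 basis points.

-97 basis points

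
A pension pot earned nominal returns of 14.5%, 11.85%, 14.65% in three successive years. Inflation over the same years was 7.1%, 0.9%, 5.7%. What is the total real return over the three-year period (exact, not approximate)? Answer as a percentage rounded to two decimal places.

Nominal growth factor = 1.1450 × 1.1185 × 1.1465 = 1.468302
Price-level growth factor = 1.0710 × 1.0090 × 1.0570 = 1.142235
Real growth factor = 1.468302 / 1.142235 = 1.285464
Total real return = 1.285464 − 1 → 28.55%.

28.55%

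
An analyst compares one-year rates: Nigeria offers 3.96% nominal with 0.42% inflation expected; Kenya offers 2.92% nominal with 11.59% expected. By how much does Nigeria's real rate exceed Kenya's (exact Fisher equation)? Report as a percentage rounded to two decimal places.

Nigeria: (1 + 0.0396)/(1 + 0.0042) − 1 = 3.5252%
Kenya: (1 + 0.0292)/(1 + 0.1159) − 1 = -7.7695%
Differential = 3.5252% − (-7.7695%) = 11.2947% → 11.29%.

11.29%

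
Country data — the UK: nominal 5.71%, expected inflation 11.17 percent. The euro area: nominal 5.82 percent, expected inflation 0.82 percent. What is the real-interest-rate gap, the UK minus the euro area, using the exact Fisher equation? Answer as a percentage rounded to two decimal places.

The UK: (1 + 0.0571)/(1 + 0.1117) − 1 = -4.9114%
The euro area: (1 + 0.0582)/(1 + 0.0082) − 1 = 4.9593%
Differential = -4.9114% − 4.9593% = -9.8707% → -9.87%.

-9.87%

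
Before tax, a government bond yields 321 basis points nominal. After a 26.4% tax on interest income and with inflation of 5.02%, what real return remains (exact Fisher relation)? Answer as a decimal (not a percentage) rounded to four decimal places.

-0.0253

After-tax nominal return = 3.21% × (1 − 0.264) = 2.36256%.
1 + r = 1.0236256 / 1.05020 = 0.974696
After-tax real rate = 0.974696 − 1 → -0.0253.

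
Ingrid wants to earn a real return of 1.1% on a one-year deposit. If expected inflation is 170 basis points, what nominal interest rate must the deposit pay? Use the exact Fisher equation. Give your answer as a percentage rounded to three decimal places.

2.819%

(1 + i) = (1 + r)(1 + π) = 1.01100 × 1.01700 = 1.028187
i = 1.028187 − 1, so the required nominal rate is 2.819%.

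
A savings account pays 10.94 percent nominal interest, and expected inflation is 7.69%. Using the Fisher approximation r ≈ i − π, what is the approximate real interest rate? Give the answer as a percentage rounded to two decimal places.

r ≈ i − π = 10.94% − 7.69% = 3.25%.

3.25%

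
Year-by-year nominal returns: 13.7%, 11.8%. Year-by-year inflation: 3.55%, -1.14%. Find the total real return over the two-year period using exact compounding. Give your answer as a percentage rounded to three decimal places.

Nominal growth factor = 1.1370 × 1.1180 = 1.271166
Price-level growth factor = 1.0355 × 0.9886 = 1.023695
Real growth factor = 1.271166 / 1.023695 = 1.241743
Total real return = 1.241743 − 1 → 24.174%.

24.174%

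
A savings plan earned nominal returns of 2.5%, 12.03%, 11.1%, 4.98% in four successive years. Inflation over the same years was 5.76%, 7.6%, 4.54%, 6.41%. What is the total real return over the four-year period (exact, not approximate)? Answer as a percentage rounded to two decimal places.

5.80%

Compound the nominal returns: 1.0250 × 1.1203 × 1.1110 × 1.0498 = 1.339303.
Compound inflation: 1.0576 × 1.0760 × 1.0454 × 1.0641 = 1.265898.
Deflate: 1.339303 / 1.265898 = 1.057987.
Total real return = 1.057987 − 1 → 5.80%.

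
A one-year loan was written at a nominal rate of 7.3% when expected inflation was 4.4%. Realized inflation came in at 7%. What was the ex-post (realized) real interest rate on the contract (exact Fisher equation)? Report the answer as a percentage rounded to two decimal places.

0.28%

Ex-post: (1 + 0.0730)/(1 + 0.0700) − 1 = 0.2804%
So the realized real rate is 0.28%.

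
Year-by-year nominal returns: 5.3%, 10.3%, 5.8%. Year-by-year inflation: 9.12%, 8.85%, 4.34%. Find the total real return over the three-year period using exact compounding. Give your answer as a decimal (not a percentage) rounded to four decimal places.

-0.0085

Compound the nominal returns: 1.0530 × 1.1030 × 1.0580 = 1.228824.
Compound inflation: 1.0912 × 1.0885 × 1.0434 = 1.239320.
Deflate: 1.228824 / 1.239320 = 0.991530.
Total real return = 0.991530 − 1 → -0.0085.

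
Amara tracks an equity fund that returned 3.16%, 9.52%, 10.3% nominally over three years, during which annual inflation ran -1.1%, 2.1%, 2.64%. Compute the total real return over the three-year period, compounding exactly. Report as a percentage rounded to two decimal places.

20.24%

Compound the nominal returns: 1.0316 × 1.0952 × 1.1030 = 1.246179.
Compound inflation: 0.9890 × 1.0210 × 1.0264 = 1.036427.
Deflate: 1.246179 / 1.036427 = 1.202380.
Total real return = 1.202380 − 1 → 20.24%.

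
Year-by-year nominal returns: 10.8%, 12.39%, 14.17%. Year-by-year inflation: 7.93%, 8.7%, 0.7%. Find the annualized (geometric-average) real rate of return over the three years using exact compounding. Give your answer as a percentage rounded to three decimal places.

Nominal growth factor = 1.1080 × 1.1239 × 1.1417 = 1.42173755
Price-level growth factor = 1.0793 × 1.0870 × 1.0070 = 1.18141149
Real growth factor = 1.42173755 / 1.18141149 = 1.20342282
Annualized real rate = 1.20342282^(1/3) − 1 = 6.3668% → 6.367%.

6.367%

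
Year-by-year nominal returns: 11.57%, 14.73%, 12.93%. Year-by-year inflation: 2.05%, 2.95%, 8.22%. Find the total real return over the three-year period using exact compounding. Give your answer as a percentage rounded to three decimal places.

27.141%

Compound the nominal returns: 1.1157 × 1.1473 × 1.1293 = 1.445552.
Compound inflation: 1.0205 × 1.0295 × 1.0822 = 1.136964.
Deflate: 1.445552 / 1.136964 = 1.271414.
Total real return = 1.271414 − 1 → 27.141%.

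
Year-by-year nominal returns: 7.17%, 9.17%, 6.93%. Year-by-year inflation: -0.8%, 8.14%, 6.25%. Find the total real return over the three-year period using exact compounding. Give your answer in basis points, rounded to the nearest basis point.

976 basis points

Nominal growth factor = 1.0717 × 1.0917 × 1.0693 = 1.251054
Price-level growth factor = 0.9920 × 1.0814 × 1.0625 = 1.139796
Real growth factor = 1.251054 / 1.139796 = 1.097613
Total real return = 1.097613 − 1 → 976 basis points.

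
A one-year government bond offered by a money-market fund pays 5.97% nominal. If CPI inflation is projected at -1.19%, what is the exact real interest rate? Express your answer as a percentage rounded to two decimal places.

By the Fisher equation, 1 + r = (1 + i)/(1 + π).
1 + r = 1.05970 / 0.98810 = 1.072462
r = 1.072462 − 1 = 7.2462%, i.e. 7.25%.

7.25%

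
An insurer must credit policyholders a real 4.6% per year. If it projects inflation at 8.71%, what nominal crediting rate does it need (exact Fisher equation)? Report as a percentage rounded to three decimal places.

13.711%

(1 + i) = (1 + r)(1 + π) = 1.04600 × 1.08710 = 1.1371066
i = 1.1371066 − 1, so the required nominal rate is 13.711%.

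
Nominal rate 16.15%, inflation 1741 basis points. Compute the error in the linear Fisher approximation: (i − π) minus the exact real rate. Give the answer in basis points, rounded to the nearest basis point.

Approximate: r ≈ 16.150% − 17.410% = -1.2600%
Exact: (1 + 0.1615)/(1 + 0.1741) − 1 = -1.0732%
Error = -1.2600% − (-1.0732%) = -0.1868% → -19 basis points.

-19 basis points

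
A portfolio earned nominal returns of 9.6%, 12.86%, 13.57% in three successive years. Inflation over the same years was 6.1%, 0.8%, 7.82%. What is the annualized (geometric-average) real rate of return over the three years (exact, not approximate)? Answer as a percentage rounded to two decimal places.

6.80%

Compound the nominal returns: 1.0960 × 1.1286 × 1.1357 = 1.40479912.
Compound inflation: 1.0610 × 1.0080 × 1.0782 = 1.15312196.
Deflate: 1.40479912 / 1.15312196 = 1.21825719.
Annualized real rate = 1.21825719^(1/3) − 1 = 6.8021% → 6.80%.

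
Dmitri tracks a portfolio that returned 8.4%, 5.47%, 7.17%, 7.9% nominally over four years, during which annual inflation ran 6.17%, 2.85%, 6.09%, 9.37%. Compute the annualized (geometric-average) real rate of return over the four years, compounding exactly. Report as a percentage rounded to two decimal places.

Nominal growth factor = 1.0840 × 1.0547 × 1.0717 × 1.0790 = 1.32206529
Price-level growth factor = 1.0617 × 1.0285 × 1.0609 × 1.0937 = 1.26700630
Real growth factor = 1.32206529 / 1.26700630 = 1.04345597
Annualized real rate = 1.04345597^(1/4) − 1 = 1.0691% → 1.07%.

1.07%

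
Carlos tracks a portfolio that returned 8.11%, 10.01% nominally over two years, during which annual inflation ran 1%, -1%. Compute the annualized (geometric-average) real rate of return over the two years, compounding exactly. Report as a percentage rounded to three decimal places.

9.061%

Nominal growth factor = 1.0811 × 1.1001 = 1.18931811
Price-level growth factor = 1.0100 × 0.9900 = 0.99990000
Real growth factor = 1.18931811 / 0.99990000 = 1.18943705
Annualized real rate = 1.18943705^(1/2) − 1 = 9.0613% → 9.061%.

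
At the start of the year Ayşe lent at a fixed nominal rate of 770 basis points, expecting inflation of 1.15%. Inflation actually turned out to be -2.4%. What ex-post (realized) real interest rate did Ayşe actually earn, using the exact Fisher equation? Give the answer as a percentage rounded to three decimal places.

10.348%

Ex-post: (1 + 0.0770)/(1 − 0.0240) − 1 = 10.3484%
So the realized real rate is 10.348%.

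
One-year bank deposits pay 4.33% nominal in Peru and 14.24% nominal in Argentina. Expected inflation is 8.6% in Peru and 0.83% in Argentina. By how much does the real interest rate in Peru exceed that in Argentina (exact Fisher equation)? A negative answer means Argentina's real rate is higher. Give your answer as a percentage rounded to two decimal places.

-17.23%

Peru: (1 + 0.0433)/(1 + 0.0860) − 1 = -3.9319%
Argentina: (1 + 0.1424)/(1 + 0.0083) − 1 = 13.2996%
Differential = -3.9319% − 13.2996% = -17.2315% → -17.23%.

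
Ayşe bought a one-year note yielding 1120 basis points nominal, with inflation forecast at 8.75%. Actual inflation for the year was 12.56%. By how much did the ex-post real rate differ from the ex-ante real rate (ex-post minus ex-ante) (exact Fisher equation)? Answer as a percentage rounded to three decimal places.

Ex-ante: (1 + 0.1120)/(1 + 0.0875) − 1 = 2.2529%
Ex-post: (1 + 0.1120)/(1 + 0.1256) − 1 = -1.2082%
Difference (ex-post − ex-ante) = -3.4611% → -3.461%.

-3.461%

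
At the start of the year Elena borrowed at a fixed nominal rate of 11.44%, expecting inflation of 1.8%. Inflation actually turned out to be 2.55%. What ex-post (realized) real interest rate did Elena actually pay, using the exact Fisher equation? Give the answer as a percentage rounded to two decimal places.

8.67%

Ex-post: (1 + 0.1144)/(1 + 0.0255) − 1 = 8.6689%
So the realized real rate is 8.67%.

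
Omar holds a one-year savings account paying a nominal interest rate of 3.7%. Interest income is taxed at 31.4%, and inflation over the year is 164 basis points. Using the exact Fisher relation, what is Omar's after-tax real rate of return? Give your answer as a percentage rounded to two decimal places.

0.88%

After-tax nominal return = 3.7% × (1 − 0.314) = 2.5382%.
1 + r = 1.025382 / 1.01640 = 1.008837
After-tax real rate = 1.008837 − 1 → 0.88%.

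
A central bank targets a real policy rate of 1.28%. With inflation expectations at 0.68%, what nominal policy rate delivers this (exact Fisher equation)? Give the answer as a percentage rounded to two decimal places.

1.97%

(1 + i) = (1 + r)(1 + π) = 1.01280 × 1.00680 = 1.01968704
i = 1.01968704 − 1, so the required nominal rate is 1.97%.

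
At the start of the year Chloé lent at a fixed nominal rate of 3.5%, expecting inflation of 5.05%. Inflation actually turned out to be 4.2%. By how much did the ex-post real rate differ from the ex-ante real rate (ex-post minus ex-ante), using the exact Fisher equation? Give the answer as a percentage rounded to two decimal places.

Ex-ante: (1 + 0.0350)/(1 + 0.0505) − 1 = -1.4755%
Ex-post: (1 + 0.0350)/(1 + 0.0420) − 1 = -0.6718%
Difference (ex-post − ex-ante) = 0.8037% → 0.80%.

0.80%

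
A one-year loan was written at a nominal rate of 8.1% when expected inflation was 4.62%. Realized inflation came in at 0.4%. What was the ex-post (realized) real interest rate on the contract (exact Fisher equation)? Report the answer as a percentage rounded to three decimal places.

7.669%

Ex-post: (1 + 0.0810)/(1 + 0.0040) − 1 = 7.6693%
So the realized real rate is 7.669%.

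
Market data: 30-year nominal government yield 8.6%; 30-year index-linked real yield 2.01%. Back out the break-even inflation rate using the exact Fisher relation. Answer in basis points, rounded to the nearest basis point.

(1 + π) = (1 + i)/(1 + r) = 1.08600 / 1.02010 = 1.064602
Break-even inflation = 1.064602 − 1 → 646 basis points.

646 basis points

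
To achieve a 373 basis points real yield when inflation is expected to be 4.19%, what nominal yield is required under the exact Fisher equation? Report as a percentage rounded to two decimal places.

(1 + i) = (1 + r)(1 + π) = 1.03730 × 1.04190 = 1.08076287
i = 1.08076287 − 1, so the required nominal rate is 8.08%.

8.08%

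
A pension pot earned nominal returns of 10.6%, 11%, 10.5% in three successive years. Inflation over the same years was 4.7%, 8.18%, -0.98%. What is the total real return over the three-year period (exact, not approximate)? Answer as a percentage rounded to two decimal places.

20.95%

Nominal growth factor = 1.1060 × 1.1100 × 1.1050 = 1.3565643
Price-level growth factor = 1.0470 × 1.0818 × 0.9902 = 1.1215447
Real growth factor = 1.3565643 / 1.1215447 = 1.2095499
Total real return = 1.2095499 − 1 → 20.95%.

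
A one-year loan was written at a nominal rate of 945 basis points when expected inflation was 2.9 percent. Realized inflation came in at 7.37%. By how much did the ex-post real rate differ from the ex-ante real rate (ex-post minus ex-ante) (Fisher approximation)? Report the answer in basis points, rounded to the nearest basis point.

Ex-ante: 9.45% − 2.9% = 6.550%
Ex-post: 9.45% − 7.37% = 2.080%
Difference (ex-post − ex-ante) = -4.4700% → -447 basis points.

-447 basis points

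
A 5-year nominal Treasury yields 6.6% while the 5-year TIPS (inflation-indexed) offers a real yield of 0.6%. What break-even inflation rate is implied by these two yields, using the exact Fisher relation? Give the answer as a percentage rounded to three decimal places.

5.964%

(1 + π) = (1 + i)/(1 + r) = 1.06600 / 1.00600 = 1.059642
Break-even inflation = 1.059642 − 1 → 5.964%.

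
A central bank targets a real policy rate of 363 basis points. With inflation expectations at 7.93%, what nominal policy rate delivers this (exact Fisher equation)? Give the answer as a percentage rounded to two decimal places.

11.85%

(1 + i) = (1 + r)(1 + π) = 1.03630 × 1.07930 = 1.11847859
i = 1.11847859 − 1, so the required nominal rate is 11.85%.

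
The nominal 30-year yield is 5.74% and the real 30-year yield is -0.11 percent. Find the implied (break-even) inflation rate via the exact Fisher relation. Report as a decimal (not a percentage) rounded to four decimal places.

0.0586

(1 + π) = (1 + i)/(1 + r) = 1.05740 / 0.99890 = 1.058564
Break-even inflation = 1.058564 − 1 → 0.0586.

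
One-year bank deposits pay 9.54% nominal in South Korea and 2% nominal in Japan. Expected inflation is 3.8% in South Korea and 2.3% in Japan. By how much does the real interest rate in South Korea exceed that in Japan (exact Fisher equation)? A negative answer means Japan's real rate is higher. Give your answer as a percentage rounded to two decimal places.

5.82%

South Korea: (1 + 0.0954)/(1 + 0.0380) − 1 = 5.5299%
Japan: (1 + 0.0200)/(1 + 0.0230) − 1 = -0.2933%
Differential = 5.5299% − (-0.2933%) = 5.8231% → 5.82%.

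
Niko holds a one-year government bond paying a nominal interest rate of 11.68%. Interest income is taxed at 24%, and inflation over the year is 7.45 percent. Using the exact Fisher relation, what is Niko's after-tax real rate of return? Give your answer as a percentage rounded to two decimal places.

After-tax nominal return = 11.68% × (1 − 0.24) = 8.8768%.
1 + r = 1.088768 / 1.07450 = 1.013279
After-tax real rate = 1.013279 − 1 → 1.33%.

1.33%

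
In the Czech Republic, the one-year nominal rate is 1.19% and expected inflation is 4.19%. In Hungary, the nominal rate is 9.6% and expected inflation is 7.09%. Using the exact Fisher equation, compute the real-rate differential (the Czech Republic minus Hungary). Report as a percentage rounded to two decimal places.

-5.22%

The Czech Republic: (1 + 0.0119)/(1 + 0.0419) − 1 = -2.8794%
Hungary: (1 + 0.0960)/(1 + 0.0709) − 1 = 2.3438%
Differential = -2.8794% − 2.3438% = -5.2232% → -5.22%.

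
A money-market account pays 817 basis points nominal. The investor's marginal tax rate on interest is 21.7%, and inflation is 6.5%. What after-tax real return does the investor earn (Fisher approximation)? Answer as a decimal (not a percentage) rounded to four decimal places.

-0.0010

After-tax nominal return = 8.17% × (1 − 0.217) = 6.39711%.
r ≈ 6.39711% − 6.5% → -0.0010.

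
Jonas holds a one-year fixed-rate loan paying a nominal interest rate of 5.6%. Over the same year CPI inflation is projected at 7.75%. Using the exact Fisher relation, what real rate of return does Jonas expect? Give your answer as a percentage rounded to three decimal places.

By the Fisher relation, 1 + r = (1 + i)/(1 + π).
1 + r = 1.05600 / 1.07750 = 0.980046
r = 0.980046 − 1 = -1.9954%, i.e. -1.995%.

-1.995%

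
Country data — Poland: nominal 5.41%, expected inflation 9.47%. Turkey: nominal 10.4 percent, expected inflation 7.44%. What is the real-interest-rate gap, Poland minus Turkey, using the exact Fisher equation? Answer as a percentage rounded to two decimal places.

-6.46%

Poland: (1 + 0.0541)/(1 + 0.0947) − 1 = -3.7088%
Turkey: (1 + 0.1040)/(1 + 0.0744) − 1 = 2.7550%
Differential = -3.7088% − 2.7550% = -6.4638% → -6.46%.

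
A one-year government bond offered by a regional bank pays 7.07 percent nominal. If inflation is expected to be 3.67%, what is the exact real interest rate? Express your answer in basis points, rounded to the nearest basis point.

1 + r = 1.07070 / 1.03670 = 1.032796
r = 1.032796 − 1 = 3.2796%, i.e. 328 basis points.

328 basis points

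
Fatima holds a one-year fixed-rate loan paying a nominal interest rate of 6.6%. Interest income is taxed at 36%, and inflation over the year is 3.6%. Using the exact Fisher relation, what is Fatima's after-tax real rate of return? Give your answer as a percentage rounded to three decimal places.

0.602%

After-tax nominal return = 6.6% × (1 − 0.36) = 4.2240%.
1 + r = 1.04224 / 1.03600 = 1.006023
After-tax real rate = 1.006023 − 1 → 0.602%.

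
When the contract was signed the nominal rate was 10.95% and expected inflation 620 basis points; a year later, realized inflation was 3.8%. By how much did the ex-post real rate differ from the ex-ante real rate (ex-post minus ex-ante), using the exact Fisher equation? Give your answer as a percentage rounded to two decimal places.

2.42%

Ex-ante: (1 + 0.1095)/(1 + 0.0620) − 1 = 4.4727%
Ex-post: (1 + 0.1095)/(1 + 0.0380) − 1 = 6.8882%
Difference (ex-post − ex-ante) = 2.4156% → 2.42%.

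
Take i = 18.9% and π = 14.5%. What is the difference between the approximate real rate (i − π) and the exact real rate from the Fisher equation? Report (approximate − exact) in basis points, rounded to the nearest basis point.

Approximate: r ≈ 18.900% − 14.500% = 4.4000%
Exact: (1 + 0.1890)/(1 + 0.1450) − 1 = 3.8428%
Error = 4.4000% − 3.8428% = 0.5572% → 56 basis points.

56 basis points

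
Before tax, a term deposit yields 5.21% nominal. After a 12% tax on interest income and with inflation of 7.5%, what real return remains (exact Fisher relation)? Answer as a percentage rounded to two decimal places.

-2.71%

After-tax nominal return = 5.21% × (1 − 0.12) = 4.5848%.
1 + r = 1.045848 / 1.07500 = 0.972882
After-tax real rate = 0.972882 − 1 → -2.71%.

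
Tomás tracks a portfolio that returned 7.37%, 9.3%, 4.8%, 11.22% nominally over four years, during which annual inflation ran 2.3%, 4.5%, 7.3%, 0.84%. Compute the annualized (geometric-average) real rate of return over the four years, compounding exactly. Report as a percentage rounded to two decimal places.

Compound the nominal returns: 1.0737 × 1.0930 × 1.0480 × 1.1122 = 1.36787776.
Compound inflation: 1.0230 × 1.0450 × 1.0730 × 1.0084 = 1.15670998.
Deflate: 1.36787776 / 1.15670998 = 1.18255897.
Annualized real rate = 1.18255897^(1/4) − 1 = 4.2811% → 4.28%.

4.28%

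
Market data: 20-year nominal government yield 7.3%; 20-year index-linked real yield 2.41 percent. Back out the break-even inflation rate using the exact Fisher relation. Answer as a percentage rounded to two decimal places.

4.77%

(1 + π) = (1 + i)/(1 + r) = 1.07300 / 1.02410 = 1.047749
Break-even inflation = 1.047749 − 1 → 4.77%.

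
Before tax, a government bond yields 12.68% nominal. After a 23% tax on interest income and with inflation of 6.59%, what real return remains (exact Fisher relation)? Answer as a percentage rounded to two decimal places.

2.98%

After-tax nominal return = 12.68% × (1 − 0.23) = 9.7636%.
1 + r = 1.097636 / 1.06590 = 1.029774
After-tax real rate = 1.029774 − 1 → 2.98%.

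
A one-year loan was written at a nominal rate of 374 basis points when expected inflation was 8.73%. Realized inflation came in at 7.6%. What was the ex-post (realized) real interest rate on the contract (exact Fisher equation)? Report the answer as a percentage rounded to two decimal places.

-3.59%

Ex-post: (1 + 0.0374)/(1 + 0.0760) − 1 = -3.5874%
So the realized real rate is -3.59%.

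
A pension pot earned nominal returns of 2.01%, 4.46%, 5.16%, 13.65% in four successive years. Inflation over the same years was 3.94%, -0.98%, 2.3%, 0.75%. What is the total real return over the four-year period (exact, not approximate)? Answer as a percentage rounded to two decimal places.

Compound the nominal returns: 1.0201 × 1.0446 × 1.0516 × 1.1365 = 1.273541.
Compound inflation: 1.0394 × 0.9902 × 1.0230 × 1.0075 = 1.060782.
Deflate: 1.273541 / 1.060782 = 1.200567.
Total real return = 1.200567 − 1 → 20.06%.

20.06%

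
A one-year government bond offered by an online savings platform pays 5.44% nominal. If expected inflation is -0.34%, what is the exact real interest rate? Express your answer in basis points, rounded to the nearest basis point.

By the Fisher equation, 1 + r = (1 + i)/(1 + π).
1 + r = 1.05440 / 0.99660 = 1.057997
r = 1.057997 − 1 = 5.7997%, i.e. 580 basis points.

580 basis points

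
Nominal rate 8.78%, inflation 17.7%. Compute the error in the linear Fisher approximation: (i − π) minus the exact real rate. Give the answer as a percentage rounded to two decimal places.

Approximate: r ≈ 8.780% − 17.700% = -8.9200%
Exact: (1 + 0.0878)/(1 + 0.1770) − 1 = -7.5786%
Error = -8.9200% − (-7.5786%) = -1.3414% → -1.34%.

-1.34%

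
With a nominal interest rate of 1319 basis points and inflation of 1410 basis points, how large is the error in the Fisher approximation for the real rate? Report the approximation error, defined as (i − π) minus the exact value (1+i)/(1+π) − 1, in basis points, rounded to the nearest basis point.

Approximate: r ≈ 13.190% − 14.100% = -0.9100%
Exact: (1 + 0.1319)/(1 + 0.1410) − 1 = -0.7975%
Error = -0.9100% − (-0.7975%) = -0.1125% → -11 basis points.

-11 basis points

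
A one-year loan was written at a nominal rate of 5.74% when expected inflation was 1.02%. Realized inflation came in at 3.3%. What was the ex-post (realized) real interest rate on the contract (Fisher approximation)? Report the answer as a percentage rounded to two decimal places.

Ex-post: 5.74% − 3.3% = 2.440%
So the realized real rate is 2.44%.

2.44%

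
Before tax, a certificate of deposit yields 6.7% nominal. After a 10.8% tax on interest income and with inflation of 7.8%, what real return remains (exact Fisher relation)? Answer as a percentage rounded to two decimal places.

-1.69%

After-tax nominal return = 6.7% × (1 − 0.108) = 5.9764%.
1 + r = 1.059764 / 1.07800 = 0.983083
After-tax real rate = 0.983083 − 1 → -1.69%.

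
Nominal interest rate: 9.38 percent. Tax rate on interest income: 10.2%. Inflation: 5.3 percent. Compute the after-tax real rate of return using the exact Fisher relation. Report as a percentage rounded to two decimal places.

After-tax nominal return = 9.38% × (1 − 0.102) = 8.42324%.
1 + r = 1.0842324 / 1.05300 = 1.029660
After-tax real rate = 1.029660 − 1 → 2.97%.

2.97%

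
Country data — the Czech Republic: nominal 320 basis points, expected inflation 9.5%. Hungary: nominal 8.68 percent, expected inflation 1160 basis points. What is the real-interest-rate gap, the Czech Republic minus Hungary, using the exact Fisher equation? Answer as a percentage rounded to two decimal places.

The Czech Republic: (1 + 0.0320)/(1 + 0.0950) − 1 = -5.7534%
Hungary: (1 + 0.0868)/(1 + 0.1160) − 1 = -2.6165%
Differential = -5.7534% − (-2.6165%) = -3.1369% → -3.14%.

-3.14%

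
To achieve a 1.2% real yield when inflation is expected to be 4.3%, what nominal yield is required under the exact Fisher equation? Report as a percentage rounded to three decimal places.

5.552%

(1 + i) = (1 + r)(1 + π) = 1.01200 × 1.04300 = 1.055516
i = 1.055516 − 1, so the required nominal rate is 5.552%.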